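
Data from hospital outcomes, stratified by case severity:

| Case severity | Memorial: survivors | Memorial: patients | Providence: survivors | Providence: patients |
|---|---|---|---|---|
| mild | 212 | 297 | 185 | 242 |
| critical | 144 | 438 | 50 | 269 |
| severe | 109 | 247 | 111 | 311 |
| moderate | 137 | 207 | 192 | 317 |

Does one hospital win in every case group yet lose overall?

Mild: Memorial 212/297 = 71.4%, Providence 185/242 = 76.4% → Providence
Critical: Memorial 144/438 = 32.9%, Providence 50/269 = 18.6% → Memorial
Severe: Memorial 109/247 = 44.1%, Providence 111/311 = 35.7% → Memorial
Moderate: Memorial 137/207 = 66.2%, Providence 192/317 = 60.6% → Memorial
Overall: Memorial 602/1189 = 50.6%, Providence 538/1139 = 47.2% → Memorial
Neither sweeps: Memorial wins 3 of 4 groups, Providence wins 1. Memorial wins overall but not every group — no Simpson reversal.

No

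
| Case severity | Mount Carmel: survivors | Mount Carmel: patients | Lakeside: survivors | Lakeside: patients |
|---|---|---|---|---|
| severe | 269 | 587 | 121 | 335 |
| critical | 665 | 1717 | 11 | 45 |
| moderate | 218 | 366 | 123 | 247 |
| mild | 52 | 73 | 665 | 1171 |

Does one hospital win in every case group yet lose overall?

Yes

Severe: Mount Carmel 269/587 = 45.8%, Lakeside 121/335 = 36.1% → Mount Carmel
Critical: Mount Carmel 665/1717 = 38.7%, Lakeside 11/45 = 24.4% → Mount Carmel
Moderate: Mount Carmel 218/366 = 59.6%, Lakeside 123/247 = 49.8% → Mount Carmel
Mild: Mount Carmel 52/73 = 71.2%, Lakeside 665/1171 = 56.8% → Mount Carmel
Overall: Mount Carmel 1204/2743 = 43.9%, Lakeside 920/1798 = 51.2% → Lakeside
Mount Carmel wins each case group but Lakeside wins overall — the comparison reverses. Mount Carmel's patients skew toward critical, which has a lower base rate.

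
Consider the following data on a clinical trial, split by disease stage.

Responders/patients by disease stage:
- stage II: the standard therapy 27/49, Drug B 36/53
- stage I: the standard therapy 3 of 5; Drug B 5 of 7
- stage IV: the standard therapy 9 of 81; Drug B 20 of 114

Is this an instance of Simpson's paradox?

No

Stage II: the standard therapy 27/49 = 55.1%, Drug B 36/53 = 67.9% → Drug B
Stage I: the standard therapy 3/5 = 60.0%, Drug B 5/7 = 71.4% → Drug B
Stage IV: the standard therapy 9/81 = 11.1%, Drug B 20/114 = 17.5% → Drug B
Overall: the standard therapy 39/135 = 28.9%, Drug B 61/174 = 35.1% → Drug B
Drug B wins overall and in every disease group — no reversal.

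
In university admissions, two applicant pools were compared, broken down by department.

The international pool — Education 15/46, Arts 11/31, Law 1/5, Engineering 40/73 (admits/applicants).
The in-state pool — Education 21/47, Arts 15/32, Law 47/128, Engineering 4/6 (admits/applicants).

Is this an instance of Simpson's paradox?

Yes

Education: the international pool 15/46 = 32.6%, the in-state pool 21/47 = 44.7% → the in-state pool
Arts: the international pool 11/31 = 35.5%, the in-state pool 15/32 = 46.9% → the in-state pool
Law: the international pool 1/5 = 20.0%, the in-state pool 47/128 = 36.7% → the in-state pool
Engineering: the international pool 40/73 = 54.8%, the in-state pool 4/6 = 66.7% → the in-state pool
Overall: the international pool 67/155 = 43.2%, the in-state pool 87/213 = 40.8% → the international pool
The in-state pool wins each department group but the international pool wins overall — the comparison reverses. The in-state pool's applicants skew toward Law, which has a lower base rate.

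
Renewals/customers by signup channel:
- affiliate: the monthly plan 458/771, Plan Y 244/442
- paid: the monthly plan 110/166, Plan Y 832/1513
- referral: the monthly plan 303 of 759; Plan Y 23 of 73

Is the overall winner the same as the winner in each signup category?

Affiliate: the monthly plan 458/771 = 59.4%, Plan Y 244/442 = 55.2% → the monthly plan
Paid: the monthly plan 110/166 = 66.3%, Plan Y 832/1513 = 55.0% → the monthly plan
Referral: the monthly plan 303/759 = 39.9%, Plan Y 23/73 = 31.5% → the monthly plan
Overall: the monthly plan 871/1696 = 51.4%, Plan Y 1099/2028 = 54.2% → Plan Y
The monthly plan wins each signup group but Plan Y wins overall — the comparison reverses. The monthly plan's customers skew toward referral, which has a lower base rate.

No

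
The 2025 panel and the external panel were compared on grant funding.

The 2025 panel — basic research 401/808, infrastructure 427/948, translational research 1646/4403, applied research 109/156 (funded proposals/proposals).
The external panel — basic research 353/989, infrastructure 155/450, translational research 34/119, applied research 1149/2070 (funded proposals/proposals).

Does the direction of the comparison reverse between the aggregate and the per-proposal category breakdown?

Basic research: the 2025 panel 401/808 = 49.6%, the external panel 353/989 = 35.7% → the 2025 panel
Infrastructure: the 2025 panel 427/948 = 45.0%, the external panel 155/450 = 34.4% → the 2025 panel
Translational research: the 2025 panel 1646/4403 = 37.4%, the external panel 34/119 = 28.6% → the 2025 panel
Applied research: the 2025 panel 109/156 = 69.9%, the external panel 1149/2070 = 55.5% → the 2025 panel
Overall: the 2025 panel 2583/6315 = 40.9%, the external panel 1691/3628 = 46.6% → the external panel
The 2025 panel wins each proposal group but the external panel wins overall — the comparison reverses. The 2025 panel's proposals skew toward translational research, which has a lower base rate.

Yes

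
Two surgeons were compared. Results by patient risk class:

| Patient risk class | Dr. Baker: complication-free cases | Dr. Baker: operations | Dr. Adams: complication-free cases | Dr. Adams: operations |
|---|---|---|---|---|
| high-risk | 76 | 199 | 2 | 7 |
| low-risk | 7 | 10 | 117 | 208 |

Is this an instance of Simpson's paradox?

High-risk: Dr. Baker 76/199 = 38.2%, Dr. Adams 2/7 = 28.6% → Dr. Baker
Low-risk: Dr. Baker 7/10 = 70.0%, Dr. Adams 117/208 = 56.2% → Dr. Baker
Overall: Dr. Baker 83/209 = 39.7%, Dr. Adams 119/215 = 55.3% → Dr. Adams
Dr. Baker wins each patient risk group but Dr. Adams wins overall — the comparison reverses. Dr. Baker's operations skew toward high-risk, which has a lower base rate.

Yes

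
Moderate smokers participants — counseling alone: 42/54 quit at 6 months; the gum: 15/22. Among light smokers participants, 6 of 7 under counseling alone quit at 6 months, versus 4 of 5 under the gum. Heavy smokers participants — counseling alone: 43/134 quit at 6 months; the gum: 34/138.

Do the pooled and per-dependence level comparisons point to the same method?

Moderate smokers: counseling alone 42/54 = 77.8%, the gum 15/22 = 68.2% → counseling alone
Light smokers: counseling alone 6/7 = 85.7%, the gum 4/5 = 80.0% → counseling alone
Heavy smokers: counseling alone 43/134 = 32.1%, the gum 34/138 = 24.6% → counseling alone
Overall: counseling alone 91/195 = 46.7%, the gum 53/165 = 32.1% → counseling alone
Counseling alone wins overall and in every dependence group — no reversal.

Yes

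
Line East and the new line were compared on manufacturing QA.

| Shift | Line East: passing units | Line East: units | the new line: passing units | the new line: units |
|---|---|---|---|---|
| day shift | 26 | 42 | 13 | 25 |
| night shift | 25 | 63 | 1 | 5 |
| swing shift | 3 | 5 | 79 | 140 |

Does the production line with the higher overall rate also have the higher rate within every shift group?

No

Day shift: Line East 26/42 = 61.9%, the new line 13/25 = 52.0% → Line East
Night shift: Line East 25/63 = 39.7%, the new line 1/5 = 20.0% → Line East
Swing shift: Line East 3/5 = 60.0%, the new line 79/140 = 56.4% → Line East
Overall: Line East 54/110 = 49.1%, the new line 93/170 = 54.7% → the new line
Line East wins each shift group but the new line wins overall — the comparison reverses. Line East's units skew toward night shift, which has a lower base rate.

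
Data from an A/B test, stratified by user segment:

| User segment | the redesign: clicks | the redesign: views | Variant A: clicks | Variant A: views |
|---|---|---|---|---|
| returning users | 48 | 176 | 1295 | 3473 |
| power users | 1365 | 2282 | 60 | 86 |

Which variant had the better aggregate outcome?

Returning users: the redesign 48/176 = 27.3%, Variant A 1295/3473 = 37.3% → Variant A
Power users: the redesign 1365/2282 = 59.8%, Variant A 60/86 = 69.8% → Variant A
Overall: the redesign 1413/2458 = 57.5%, Variant A 1355/3559 = 38.1% → the redesign
(Variant A wins every user group but the redesign wins overall — Variant A's views skew toward the low-rate returning users group.)

the redesign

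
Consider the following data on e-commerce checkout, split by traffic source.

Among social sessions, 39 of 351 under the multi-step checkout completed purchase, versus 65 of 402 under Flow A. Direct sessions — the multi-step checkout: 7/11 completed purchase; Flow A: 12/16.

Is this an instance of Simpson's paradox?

Social: the multi-step checkout 39/351 = 11.1%, Flow A 65/402 = 16.2% → Flow A
Direct: the multi-step checkout 7/11 = 63.6%, Flow A 12/16 = 75.0% → Flow A
Overall: the multi-step checkout 46/362 = 12.7%, Flow A 77/418 = 18.4% → Flow A
Flow A wins overall and in every traffic group — no reversal.

No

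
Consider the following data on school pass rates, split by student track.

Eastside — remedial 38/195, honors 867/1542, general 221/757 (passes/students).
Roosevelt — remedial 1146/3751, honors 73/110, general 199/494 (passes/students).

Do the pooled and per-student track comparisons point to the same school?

No

Remedial: Eastside 38/195 = 19.5%, Roosevelt 1146/3751 = 30.6% → Roosevelt
Honors: Eastside 867/1542 = 56.2%, Roosevelt 73/110 = 66.4% → Roosevelt
General: Eastside 221/757 = 29.2%, Roosevelt 199/494 = 40.3% → Roosevelt
Overall: Eastside 1126/2494 = 45.1%, Roosevelt 1418/4355 = 32.6% → Eastside
Roosevelt wins each student group but Eastside wins overall — the comparison reverses. Roosevelt's students skew toward remedial, which has a lower base rate.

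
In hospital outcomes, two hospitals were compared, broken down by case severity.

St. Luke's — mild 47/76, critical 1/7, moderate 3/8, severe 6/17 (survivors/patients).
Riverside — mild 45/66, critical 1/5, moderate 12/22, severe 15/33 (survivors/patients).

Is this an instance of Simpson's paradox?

Mild: St. Luke's 47/76 = 61.8%, Riverside 45/66 = 68.2% → Riverside
Critical: St. Luke's 1/7 = 14.3%, Riverside 1/5 = 20.0% → Riverside
Moderate: St. Luke's 3/8 = 37.5%, Riverside 12/22 = 54.5% → Riverside
Severe: St. Luke's 6/17 = 35.3%, Riverside 15/33 = 45.5% → Riverside
Overall: St. Luke's 57/108 = 52.8%, Riverside 73/126 = 57.9% → Riverside
Riverside wins overall and in every case group — no reversal.

No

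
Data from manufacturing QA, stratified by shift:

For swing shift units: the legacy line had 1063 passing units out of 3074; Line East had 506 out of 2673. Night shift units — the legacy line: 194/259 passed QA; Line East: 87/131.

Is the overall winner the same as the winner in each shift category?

Swing shift: the legacy line 1063/3074 = 34.6%, Line East 506/2673 = 18.9% → the legacy line
Night shift: the legacy line 194/259 = 74.9%, Line East 87/131 = 66.4% → the legacy line
Overall: the legacy line 1257/3333 = 37.7%, Line East 593/2804 = 21.1% → the legacy line
The legacy line wins overall and in every shift group — no reversal.

Yes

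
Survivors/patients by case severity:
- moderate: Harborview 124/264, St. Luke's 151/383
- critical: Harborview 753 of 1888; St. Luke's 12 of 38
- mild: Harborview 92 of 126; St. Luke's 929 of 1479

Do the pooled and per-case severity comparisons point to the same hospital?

Moderate: Harborview 124/264 = 47.0%, St. Luke's 151/383 = 39.4% → Harborview
Critical: Harborview 753/1888 = 39.9%, St. Luke's 12/38 = 31.6% → Harborview
Mild: Harborview 92/126 = 73.0%, St. Luke's 929/1479 = 62.8% → Harborview
Overall: Harborview 969/2278 = 42.5%, St. Luke's 1092/1900 = 57.5% → St. Luke's
Harborview wins each case group but St. Luke's wins overall — the comparison reverses. Harborview's patients skew toward critical, which has a lower base rate.

No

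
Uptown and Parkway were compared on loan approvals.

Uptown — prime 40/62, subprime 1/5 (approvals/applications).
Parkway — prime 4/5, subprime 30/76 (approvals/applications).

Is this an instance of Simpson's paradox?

Prime: Uptown 40/62 = 64.5%, Parkway 4/5 = 80.0% → Parkway
Subprime: Uptown 1/5 = 20.0%, Parkway 30/76 = 39.5% → Parkway
Overall: Uptown 41/67 = 61.2%, Parkway 34/81 = 42.0% → Uptown
Parkway wins each credit group but Uptown wins overall — the comparison reverses. Parkway's applications skew toward subprime, which has a lower base rate.

Yes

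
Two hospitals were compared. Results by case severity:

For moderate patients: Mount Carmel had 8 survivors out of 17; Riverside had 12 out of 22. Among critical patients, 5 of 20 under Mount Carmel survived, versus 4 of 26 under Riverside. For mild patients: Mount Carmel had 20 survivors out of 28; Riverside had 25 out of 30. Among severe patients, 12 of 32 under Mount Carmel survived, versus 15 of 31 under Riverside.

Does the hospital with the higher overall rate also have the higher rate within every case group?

No

Moderate: Mount Carmel 8/17 = 47.1%, Riverside 12/22 = 54.5% → Riverside
Critical: Mount Carmel 5/20 = 25.0%, Riverside 4/26 = 15.4% → Mount Carmel
Mild: Mount Carmel 20/28 = 71.4%, Riverside 25/30 = 83.3% → Riverside
Severe: Mount Carmel 12/32 = 37.5%, Riverside 15/31 = 48.4% → Riverside
Overall: Mount Carmel 45/97 = 46.4%, Riverside 56/109 = 51.4% → Riverside
Neither sweeps: Mount Carmel wins 1 of 4 groups, Riverside wins 3. Riverside wins overall but not every group — no Simpson reversal.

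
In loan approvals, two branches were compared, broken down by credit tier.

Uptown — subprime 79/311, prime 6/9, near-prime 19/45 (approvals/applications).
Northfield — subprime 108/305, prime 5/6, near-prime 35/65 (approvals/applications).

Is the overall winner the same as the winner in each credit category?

Subprime: Uptown 79/311 = 25.4%, Northfield 108/305 = 35.4% → Northfield
Prime: Uptown 6/9 = 66.7%, Northfield 5/6 = 83.3% → Northfield
Near-prime: Uptown 19/45 = 42.2%, Northfield 35/65 = 53.8% → Northfield
Overall: Uptown 104/365 = 28.5%, Northfield 148/376 = 39.4% → Northfield
Northfield wins overall and in every credit group — no reversal.

Yes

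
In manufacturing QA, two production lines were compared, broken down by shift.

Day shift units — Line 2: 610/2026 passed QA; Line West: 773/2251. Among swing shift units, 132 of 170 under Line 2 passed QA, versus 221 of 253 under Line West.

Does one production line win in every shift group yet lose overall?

No

Day shift: Line 2 610/2026 = 30.1%, Line West 773/2251 = 34.3% → Line West
Swing shift: Line 2 132/170 = 77.6%, Line West 221/253 = 87.4% → Line West
Overall: Line 2 742/2196 = 33.8%, Line West 994/2504 = 39.7% → Line West
Line West wins overall and in every shift group — no reversal.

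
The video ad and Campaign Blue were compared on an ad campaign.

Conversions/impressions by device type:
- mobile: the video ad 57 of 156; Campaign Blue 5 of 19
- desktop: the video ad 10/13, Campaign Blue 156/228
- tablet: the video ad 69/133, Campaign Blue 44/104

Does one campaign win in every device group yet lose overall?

Mobile: the video ad 57/156 = 36.5%, Campaign Blue 5/19 = 26.3% → the video ad
Desktop: the video ad 10/13 = 76.9%, Campaign Blue 156/228 = 68.4% → the video ad
Tablet: the video ad 69/133 = 51.9%, Campaign Blue 44/104 = 42.3% → the video ad
Overall: the video ad 136/302 = 45.0%, Campaign Blue 205/351 = 58.4% → Campaign Blue
The video ad wins each device group but Campaign Blue wins overall — the comparison reverses. The video ad's impressions skew toward mobile, which has a lower base rate.

Yes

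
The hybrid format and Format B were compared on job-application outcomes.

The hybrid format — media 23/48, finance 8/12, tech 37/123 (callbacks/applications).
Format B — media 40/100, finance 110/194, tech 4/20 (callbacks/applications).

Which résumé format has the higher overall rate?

Format B

Media: the hybrid format 23/48 = 47.9%, Format B 40/100 = 40.0% → the hybrid format
Finance: the hybrid format 8/12 = 66.7%, Format B 110/194 = 56.7% → the hybrid format
Tech: the hybrid format 37/123 = 30.1%, Format B 4/20 = 20.0% → the hybrid format
Overall: the hybrid format 68/183 = 37.2%, Format B 154/314 = 49.0% → Format B
(The hybrid format wins every industry group but Format B wins overall — the hybrid format's applications skew toward the low-rate tech group.)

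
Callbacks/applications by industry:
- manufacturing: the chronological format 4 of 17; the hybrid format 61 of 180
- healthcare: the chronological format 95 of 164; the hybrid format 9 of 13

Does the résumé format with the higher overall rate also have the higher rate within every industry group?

No

Manufacturing: the chronological format 4/17 = 23.5%, the hybrid format 61/180 = 33.9% → the hybrid format
Healthcare: the chronological format 95/164 = 57.9%, the hybrid format 9/13 = 69.2% → the hybrid format
Overall: the chronological format 99/181 = 54.7%, the hybrid format 70/193 = 36.3% → the chronological format
The hybrid format wins each industry group but the chronological format wins overall — the comparison reverses. The hybrid format's applications skew toward manufacturing, which has a lower base rate.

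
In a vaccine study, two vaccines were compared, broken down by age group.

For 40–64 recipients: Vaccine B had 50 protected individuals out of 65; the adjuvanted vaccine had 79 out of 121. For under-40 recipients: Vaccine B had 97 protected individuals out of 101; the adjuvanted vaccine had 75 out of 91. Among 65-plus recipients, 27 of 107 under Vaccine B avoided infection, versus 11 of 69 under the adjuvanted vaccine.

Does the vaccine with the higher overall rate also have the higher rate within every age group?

Yes

40–64: Vaccine B 50/65 = 76.9%, the adjuvanted vaccine 79/121 = 65.3% → Vaccine B
Under-40: Vaccine B 97/101 = 96.0%, the adjuvanted vaccine 75/91 = 82.4% → Vaccine B
65-plus: Vaccine B 27/107 = 25.2%, the adjuvanted vaccine 11/69 = 15.9% → Vaccine B
Overall: Vaccine B 174/273 = 63.7%, the adjuvanted vaccine 165/281 = 58.7% → Vaccine B
Vaccine B wins overall and in every age group — no reversal.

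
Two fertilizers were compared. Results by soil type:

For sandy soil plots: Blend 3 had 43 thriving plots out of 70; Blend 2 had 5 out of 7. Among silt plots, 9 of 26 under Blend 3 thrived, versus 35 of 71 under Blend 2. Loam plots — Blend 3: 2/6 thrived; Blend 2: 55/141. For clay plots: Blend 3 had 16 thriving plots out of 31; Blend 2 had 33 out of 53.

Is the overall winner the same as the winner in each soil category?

No

Sandy soil: Blend 3 43/70 = 61.4%, Blend 2 5/7 = 71.4% → Blend 2
Silt: Blend 3 9/26 = 34.6%, Blend 2 35/71 = 49.3% → Blend 2
Loam: Blend 3 2/6 = 33.3%, Blend 2 55/141 = 39.0% → Blend 2
Clay: Blend 3 16/31 = 51.6%, Blend 2 33/53 = 62.3% → Blend 2
Overall: Blend 3 70/133 = 52.6%, Blend 2 128/272 = 47.1% → Blend 3
Blend 2 wins each soil group but Blend 3 wins overall — the comparison reverses. Blend 2's plots skew toward loam, which has a lower base rate.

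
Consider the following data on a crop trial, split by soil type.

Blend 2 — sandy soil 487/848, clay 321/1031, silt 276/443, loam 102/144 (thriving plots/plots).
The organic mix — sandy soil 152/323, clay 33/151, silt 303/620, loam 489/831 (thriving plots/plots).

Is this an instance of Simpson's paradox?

Yes

Sandy soil: Blend 2 487/848 = 57.4%, the organic mix 152/323 = 47.1% → Blend 2
Clay: Blend 2 321/1031 = 31.1%, the organic mix 33/151 = 21.9% → Blend 2
Silt: Blend 2 276/443 = 62.3%, the organic mix 303/620 = 48.9% → Blend 2
Loam: Blend 2 102/144 = 70.8%, the organic mix 489/831 = 58.8% → Blend 2
Overall: Blend 2 1186/2466 = 48.1%, the organic mix 977/1925 = 50.8% → the organic mix
Blend 2 wins each soil group but the organic mix wins overall — the comparison reverses. Blend 2's plots skew toward clay, which has a lower base rate.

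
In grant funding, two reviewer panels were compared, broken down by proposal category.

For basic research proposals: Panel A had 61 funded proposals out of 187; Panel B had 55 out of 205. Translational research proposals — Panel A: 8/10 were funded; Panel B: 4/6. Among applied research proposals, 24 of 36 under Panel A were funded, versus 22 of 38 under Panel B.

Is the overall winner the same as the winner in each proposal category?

Yes

Basic research: Panel A 61/187 = 32.6%, Panel B 55/205 = 26.8% → Panel A
Translational research: Panel A 8/10 = 80.0%, Panel B 4/6 = 66.7% → Panel A
Applied research: Panel A 24/36 = 66.7%, Panel B 22/38 = 57.9% → Panel A
Overall: Panel A 93/233 = 39.9%, Panel B 81/249 = 32.5% → Panel A
Panel A wins overall and in every proposal group — no reversal.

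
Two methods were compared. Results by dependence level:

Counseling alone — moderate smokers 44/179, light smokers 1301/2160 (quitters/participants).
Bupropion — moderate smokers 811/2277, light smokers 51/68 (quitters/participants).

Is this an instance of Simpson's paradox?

Yes

Moderate smokers: counseling alone 44/179 = 24.6%, bupropion 811/2277 = 35.6% → bupropion
Light smokers: counseling alone 1301/2160 = 60.2%, bupropion 51/68 = 75.0% → bupropion
Overall: counseling alone 1345/2339 = 57.5%, bupropion 862/2345 = 36.8% → counseling alone
Bupropion wins each dependence group but counseling alone wins overall — the comparison reverses. Bupropion's participants skew toward moderate smokers, which has a lower base rate.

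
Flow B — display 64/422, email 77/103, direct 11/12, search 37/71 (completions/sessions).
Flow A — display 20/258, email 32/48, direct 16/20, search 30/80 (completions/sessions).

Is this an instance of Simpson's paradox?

No

Display: Flow B 64/422 = 15.2%, Flow A 20/258 = 7.8% → Flow B
Email: Flow B 77/103 = 74.8%, Flow A 32/48 = 66.7% → Flow B
Direct: Flow B 11/12 = 91.7%, Flow A 16/20 = 80.0% → Flow B
Search: Flow B 37/71 = 52.1%, Flow A 30/80 = 37.5% → Flow B
Overall: Flow B 189/608 = 31.1%, Flow A 98/406 = 24.1% → Flow B
Flow B wins overall and in every traffic group — no reversal.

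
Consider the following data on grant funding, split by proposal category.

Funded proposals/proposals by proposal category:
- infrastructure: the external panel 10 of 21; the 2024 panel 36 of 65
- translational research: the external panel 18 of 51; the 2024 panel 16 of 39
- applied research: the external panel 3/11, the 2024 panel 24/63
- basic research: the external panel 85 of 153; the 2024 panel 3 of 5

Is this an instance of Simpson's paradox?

Infrastructure: the external panel 10/21 = 47.6%, the 2024 panel 36/65 = 55.4% → the 2024 panel
Translational research: the external panel 18/51 = 35.3%, the 2024 panel 16/39 = 41.0% → the 2024 panel
Applied research: the external panel 3/11 = 27.3%, the 2024 panel 24/63 = 38.1% → the 2024 panel
Basic research: the external panel 85/153 = 55.6%, the 2024 panel 3/5 = 60.0% → the 2024 panel
Overall: the external panel 116/236 = 49.2%, the 2024 panel 79/172 = 45.9% → the external panel
The 2024 panel wins each proposal group but the external panel wins overall — the comparison reverses. The 2024 panel's proposals skew toward applied research, which has a lower base rate.

Yes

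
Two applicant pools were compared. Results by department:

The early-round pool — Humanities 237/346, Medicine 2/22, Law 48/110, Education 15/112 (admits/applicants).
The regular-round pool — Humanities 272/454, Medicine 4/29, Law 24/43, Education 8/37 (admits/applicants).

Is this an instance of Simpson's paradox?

No

Humanities: the early-round pool 237/346 = 68.5%, the regular-round pool 272/454 = 59.9% → the early-round pool
Medicine: the early-round pool 2/22 = 9.1%, the regular-round pool 4/29 = 13.8% → the regular-round pool
Law: the early-round pool 48/110 = 43.6%, the regular-round pool 24/43 = 55.8% → the regular-round pool
Education: the early-round pool 15/112 = 13.4%, the regular-round pool 8/37 = 21.6% → the regular-round pool
Overall: the early-round pool 302/590 = 51.2%, the regular-round pool 308/563 = 54.7% → the regular-round pool
Neither sweeps: the early-round pool wins 1 of 4 groups, the regular-round pool wins 3. The regular-round pool wins overall but not every group — no Simpson reversal.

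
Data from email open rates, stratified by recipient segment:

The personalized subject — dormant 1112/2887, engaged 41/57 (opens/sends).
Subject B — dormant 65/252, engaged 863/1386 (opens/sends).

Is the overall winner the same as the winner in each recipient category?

No

Dormant: the personalized subject 1112/2887 = 38.5%, Subject B 65/252 = 25.8% → the personalized subject
Engaged: the personalized subject 41/57 = 71.9%, Subject B 863/1386 = 62.3% → the personalized subject
Overall: the personalized subject 1153/2944 = 39.2%, Subject B 928/1638 = 56.7% → Subject B
The personalized subject wins each recipient group but Subject B wins overall — the comparison reverses. The personalized subject's sends skew toward dormant, which has a lower base rate.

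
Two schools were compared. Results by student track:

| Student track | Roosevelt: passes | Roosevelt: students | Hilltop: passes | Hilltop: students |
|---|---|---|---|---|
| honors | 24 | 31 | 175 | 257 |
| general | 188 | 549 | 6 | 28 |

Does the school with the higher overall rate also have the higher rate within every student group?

No

Honors: Roosevelt 24/31 = 77.4%, Hilltop 175/257 = 68.1% → Roosevelt
General: Roosevelt 188/549 = 34.2%, Hilltop 6/28 = 21.4% → Roosevelt
Overall: Roosevelt 212/580 = 36.6%, Hilltop 181/285 = 63.5% → Hilltop
Roosevelt wins each student group but Hilltop wins overall — the comparison reverses. Roosevelt's students skew toward general, which has a lower base rate.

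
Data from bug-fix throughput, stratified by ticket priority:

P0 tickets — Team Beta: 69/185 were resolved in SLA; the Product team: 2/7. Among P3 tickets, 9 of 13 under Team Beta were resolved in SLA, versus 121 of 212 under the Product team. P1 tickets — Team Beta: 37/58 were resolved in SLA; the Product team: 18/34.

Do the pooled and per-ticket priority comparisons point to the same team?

P0: Team Beta 69/185 = 37.3%, the Product team 2/7 = 28.6% → Team Beta
P3: Team Beta 9/13 = 69.2%, the Product team 121/212 = 57.1% → Team Beta
P1: Team Beta 37/58 = 63.8%, the Product team 18/34 = 52.9% → Team Beta
Overall: Team Beta 115/256 = 44.9%, the Product team 141/253 = 55.7% → the Product team
Team Beta wins each ticket group but the Product team wins overall — the comparison reverses. Team Beta's tickets skew toward P0, which has a lower base rate.

No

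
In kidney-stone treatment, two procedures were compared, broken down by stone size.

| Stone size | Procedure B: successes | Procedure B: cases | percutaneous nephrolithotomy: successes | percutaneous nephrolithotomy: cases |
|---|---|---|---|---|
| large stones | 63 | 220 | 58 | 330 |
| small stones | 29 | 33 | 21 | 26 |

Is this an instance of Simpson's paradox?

Large stones: Procedure B 63/220 = 28.6%, percutaneous nephrolithotomy 58/330 = 17.6% → Procedure B
Small stones: Procedure B 29/33 = 87.9%, percutaneous nephrolithotomy 21/26 = 80.8% → Procedure B
Overall: Procedure B 92/253 = 36.4%, percutaneous nephrolithotomy 79/356 = 22.2% → Procedure B
Procedure B wins overall and in every stone group — no reversal.

No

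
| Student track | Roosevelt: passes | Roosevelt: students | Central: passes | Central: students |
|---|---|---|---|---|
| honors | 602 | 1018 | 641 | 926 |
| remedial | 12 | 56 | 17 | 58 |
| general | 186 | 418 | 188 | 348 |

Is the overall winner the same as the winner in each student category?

Honors: Roosevelt 602/1018 = 59.1%, Central 641/926 = 69.2% → Central
Remedial: Roosevelt 12/56 = 21.4%, Central 17/58 = 29.3% → Central
General: Roosevelt 186/418 = 44.5%, Central 188/348 = 54.0% → Central
Overall: Roosevelt 800/1492 = 53.6%, Central 846/1332 = 63.5% → Central
Central wins overall and in every student group — no reversal.

Yes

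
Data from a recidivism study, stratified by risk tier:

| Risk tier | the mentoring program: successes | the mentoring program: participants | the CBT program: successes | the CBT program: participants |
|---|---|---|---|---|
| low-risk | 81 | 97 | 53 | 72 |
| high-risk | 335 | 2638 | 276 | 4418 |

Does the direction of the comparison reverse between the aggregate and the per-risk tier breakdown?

Low-risk: the mentoring program 81/97 = 83.5%, the CBT program 53/72 = 73.6% → the mentoring program
High-risk: the mentoring program 335/2638 = 12.7%, the CBT program 276/4418 = 6.2% → the mentoring program
Overall: the mentoring program 416/2735 = 15.2%, the CBT program 329/4490 = 7.3% → the mentoring program
The mentoring program wins overall and in every risk group — no reversal.

No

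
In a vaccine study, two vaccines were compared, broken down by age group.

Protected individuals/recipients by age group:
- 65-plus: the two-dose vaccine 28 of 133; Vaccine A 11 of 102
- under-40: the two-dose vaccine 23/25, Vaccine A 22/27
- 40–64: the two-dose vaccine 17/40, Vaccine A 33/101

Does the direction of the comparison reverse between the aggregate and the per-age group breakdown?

No

65-plus: the two-dose vaccine 28/133 = 21.1%, Vaccine A 11/102 = 10.8% → the two-dose vaccine
Under-40: the two-dose vaccine 23/25 = 92.0%, Vaccine A 22/27 = 81.5% → the two-dose vaccine
40–64: the two-dose vaccine 17/40 = 42.5%, Vaccine A 33/101 = 32.7% → the two-dose vaccine
Overall: the two-dose vaccine 68/198 = 34.3%, Vaccine A 66/230 = 28.7% → the two-dose vaccine
The two-dose vaccine wins overall and in every age group — no reversal.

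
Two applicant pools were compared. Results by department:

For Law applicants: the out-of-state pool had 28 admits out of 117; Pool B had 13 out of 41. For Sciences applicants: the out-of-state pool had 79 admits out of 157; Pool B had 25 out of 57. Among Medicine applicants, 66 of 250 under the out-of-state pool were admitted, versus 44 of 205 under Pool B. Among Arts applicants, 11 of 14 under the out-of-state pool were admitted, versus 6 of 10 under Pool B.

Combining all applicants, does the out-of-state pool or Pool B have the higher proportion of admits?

Law: the out-of-state pool 28/117 = 23.9%, Pool B 13/41 = 31.7% → Pool B
Sciences: the out-of-state pool 79/157 = 50.3%, Pool B 25/57 = 43.9% → the out-of-state pool
Medicine: the out-of-state pool 66/250 = 26.4%, Pool B 44/205 = 21.5% → the out-of-state pool
Arts: the out-of-state pool 11/14 = 78.6%, Pool B 6/10 = 60.0% → the out-of-state pool
Overall: the out-of-state pool 184/538 = 34.2%, Pool B 88/313 = 28.1% → the out-of-state pool
(Neither sweeps every department group, but the out-of-state pool has the higher pooled rate.)

the out-of-state pool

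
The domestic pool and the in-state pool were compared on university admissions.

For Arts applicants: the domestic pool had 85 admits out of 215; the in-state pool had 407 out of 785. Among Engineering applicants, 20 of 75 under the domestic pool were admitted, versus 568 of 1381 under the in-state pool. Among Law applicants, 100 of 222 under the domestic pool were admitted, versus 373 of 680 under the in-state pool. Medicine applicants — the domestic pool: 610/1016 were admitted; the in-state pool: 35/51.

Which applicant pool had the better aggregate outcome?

Arts: the domestic pool 85/215 = 39.5%, the in-state pool 407/785 = 51.8% → the in-state pool
Engineering: the domestic pool 20/75 = 26.7%, the in-state pool 568/1381 = 41.1% → the in-state pool
Law: the domestic pool 100/222 = 45.0%, the in-state pool 373/680 = 54.9% → the in-state pool
Medicine: the domestic pool 610/1016 = 60.0%, the in-state pool 35/51 = 68.6% → the in-state pool
Overall: the domestic pool 815/1528 = 53.3%, the in-state pool 1383/2897 = 47.7% → the domestic pool
(The in-state pool wins every department group but the domestic pool wins overall — the in-state pool's applicants skew toward the low-rate Engineering group.)

the domestic pool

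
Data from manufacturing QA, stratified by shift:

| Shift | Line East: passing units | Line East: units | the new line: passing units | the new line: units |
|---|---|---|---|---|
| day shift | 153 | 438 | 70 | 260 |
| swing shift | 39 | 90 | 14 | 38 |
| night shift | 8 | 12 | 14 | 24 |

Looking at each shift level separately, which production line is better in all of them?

Day shift: Line East 153/438 = 34.9%, the new line 70/260 = 26.9% → Line East
Swing shift: Line East 39/90 = 43.3%, the new line 14/38 = 36.8% → Line East
Night shift: Line East 8/12 = 66.7%, the new line 14/24 = 58.3% → Line East
Line East has the higher rate in all 3 groups.

Line East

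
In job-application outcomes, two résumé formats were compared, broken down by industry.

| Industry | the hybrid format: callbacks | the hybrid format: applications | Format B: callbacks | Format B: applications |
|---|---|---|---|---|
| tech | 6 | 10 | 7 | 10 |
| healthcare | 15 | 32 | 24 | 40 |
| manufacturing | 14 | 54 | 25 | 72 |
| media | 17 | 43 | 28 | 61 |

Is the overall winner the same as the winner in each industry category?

Tech: the hybrid format 6/10 = 60.0%, Format B 7/10 = 70.0% → Format B
Healthcare: the hybrid format 15/32 = 46.9%, Format B 24/40 = 60.0% → Format B
Manufacturing: the hybrid format 14/54 = 25.9%, Format B 25/72 = 34.7% → Format B
Media: the hybrid format 17/43 = 39.5%, Format B 28/61 = 45.9% → Format B
Overall: the hybrid format 52/139 = 37.4%, Format B 84/183 = 45.9% → Format B
Format B wins overall and in every industry group — no reversal.

Yes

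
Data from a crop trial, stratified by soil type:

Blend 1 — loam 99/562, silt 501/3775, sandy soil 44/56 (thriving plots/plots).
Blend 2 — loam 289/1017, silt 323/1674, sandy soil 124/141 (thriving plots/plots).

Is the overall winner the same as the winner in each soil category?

Loam: Blend 1 99/562 = 17.6%, Blend 2 289/1017 = 28.4% → Blend 2
Silt: Blend 1 501/3775 = 13.3%, Blend 2 323/1674 = 19.3% → Blend 2
Sandy soil: Blend 1 44/56 = 78.6%, Blend 2 124/141 = 87.9% → Blend 2
Overall: Blend 1 644/4393 = 14.7%, Blend 2 736/2832 = 26.0% → Blend 2
Blend 2 wins overall and in every soil group — no reversal.

Yes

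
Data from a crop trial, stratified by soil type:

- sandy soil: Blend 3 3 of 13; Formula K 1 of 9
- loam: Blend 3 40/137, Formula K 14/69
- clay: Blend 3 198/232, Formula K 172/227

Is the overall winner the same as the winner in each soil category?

Sandy soil: Blend 3 3/13 = 23.1%, Formula K 1/9 = 11.1% → Blend 3
Loam: Blend 3 40/137 = 29.2%, Formula K 14/69 = 20.3% → Blend 3
Clay: Blend 3 198/232 = 85.3%, Formula K 172/227 = 75.8% → Blend 3
Overall: Blend 3 241/382 = 63.1%, Formula K 187/305 = 61.3% → Blend 3
Blend 3 wins overall and in every soil group — no reversal.

Yes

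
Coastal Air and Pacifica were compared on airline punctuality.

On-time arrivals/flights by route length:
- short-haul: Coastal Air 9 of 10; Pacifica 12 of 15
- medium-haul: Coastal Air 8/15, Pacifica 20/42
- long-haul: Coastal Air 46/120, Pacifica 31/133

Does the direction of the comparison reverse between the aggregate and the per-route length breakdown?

No

Short-haul: Coastal Air 9/10 = 90.0%, Pacifica 12/15 = 80.0% → Coastal Air
Medium-haul: Coastal Air 8/15 = 53.3%, Pacifica 20/42 = 47.6% → Coastal Air
Long-haul: Coastal Air 46/120 = 38.3%, Pacifica 31/133 = 23.3% → Coastal Air
Overall: Coastal Air 63/145 = 43.4%, Pacifica 63/190 = 33.2% → Coastal Air
Coastal Air wins overall and in every route group — no reversal.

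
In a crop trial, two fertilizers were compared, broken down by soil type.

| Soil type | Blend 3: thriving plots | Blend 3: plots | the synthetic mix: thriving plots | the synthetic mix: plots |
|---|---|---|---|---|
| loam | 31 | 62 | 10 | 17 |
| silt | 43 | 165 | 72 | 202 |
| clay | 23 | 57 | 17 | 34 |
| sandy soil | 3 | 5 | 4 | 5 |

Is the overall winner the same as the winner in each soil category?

Yes

Loam: Blend 3 31/62 = 50.0%, the synthetic mix 10/17 = 58.8% → the synthetic mix
Silt: Blend 3 43/165 = 26.1%, the synthetic mix 72/202 = 35.6% → the synthetic mix
Clay: Blend 3 23/57 = 40.4%, the synthetic mix 17/34 = 50.0% → the synthetic mix
Sandy soil: Blend 3 3/5 = 60.0%, the synthetic mix 4/5 = 80.0% → the synthetic mix
Overall: Blend 3 100/289 = 34.6%, the synthetic mix 103/258 = 39.9% → the synthetic mix
The synthetic mix wins overall and in every soil group — no reversal.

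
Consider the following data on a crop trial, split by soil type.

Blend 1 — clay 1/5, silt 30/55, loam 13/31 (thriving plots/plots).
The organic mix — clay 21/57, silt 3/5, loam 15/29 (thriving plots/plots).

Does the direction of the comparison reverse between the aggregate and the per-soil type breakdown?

Clay: Blend 1 1/5 = 20.0%, the organic mix 21/57 = 36.8% → the organic mix
Silt: Blend 1 30/55 = 54.5%, the organic mix 3/5 = 60.0% → the organic mix
Loam: Blend 1 13/31 = 41.9%, the organic mix 15/29 = 51.7% → the organic mix
Overall: Blend 1 44/91 = 48.4%, the organic mix 39/91 = 42.9% → Blend 1
The organic mix wins each soil group but Blend 1 wins overall — the comparison reverses. The organic mix's plots skew toward clay, which has a lower base rate.

Yes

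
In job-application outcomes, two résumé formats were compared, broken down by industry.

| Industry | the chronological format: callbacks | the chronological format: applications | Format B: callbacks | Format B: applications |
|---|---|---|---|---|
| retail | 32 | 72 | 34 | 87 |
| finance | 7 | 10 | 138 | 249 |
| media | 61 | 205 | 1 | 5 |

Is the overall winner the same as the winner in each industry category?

Retail: the chronological format 32/72 = 44.4%, Format B 34/87 = 39.1% → the chronological format
Finance: the chronological format 7/10 = 70.0%, Format B 138/249 = 55.4% → the chronological format
Media: the chronological format 61/205 = 29.8%, Format B 1/5 = 20.0% → the chronological format
Overall: the chronological format 100/287 = 34.8%, Format B 173/341 = 50.7% → Format B
The chronological format wins each industry group but Format B wins overall — the comparison reverses. The chronological format's applications skew toward media, which has a lower base rate.

No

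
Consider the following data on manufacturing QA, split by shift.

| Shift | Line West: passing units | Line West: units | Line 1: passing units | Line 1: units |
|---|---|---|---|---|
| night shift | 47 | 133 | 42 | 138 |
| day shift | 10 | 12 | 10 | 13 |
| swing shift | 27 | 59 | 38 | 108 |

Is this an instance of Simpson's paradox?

Night shift: Line West 47/133 = 35.3%, Line 1 42/138 = 30.4% → Line West
Day shift: Line West 10/12 = 83.3%, Line 1 10/13 = 76.9% → Line West
Swing shift: Line West 27/59 = 45.8%, Line 1 38/108 = 35.2% → Line West
Overall: Line West 84/204 = 41.2%, Line 1 90/259 = 34.7% → Line West
Line West wins overall and in every shift group — no reversal.

No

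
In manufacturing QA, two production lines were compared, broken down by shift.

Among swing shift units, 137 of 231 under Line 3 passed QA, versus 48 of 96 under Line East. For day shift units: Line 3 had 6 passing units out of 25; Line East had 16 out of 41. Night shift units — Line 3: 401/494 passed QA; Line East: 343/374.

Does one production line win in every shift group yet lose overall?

Swing shift: Line 3 137/231 = 59.3%, Line East 48/96 = 50.0% → Line 3
Day shift: Line 3 6/25 = 24.0%, Line East 16/41 = 39.0% → Line East
Night shift: Line 3 401/494 = 81.2%, Line East 343/374 = 91.7% → Line East
Overall: Line 3 544/750 = 72.5%, Line East 407/511 = 79.6% → Line East
Neither sweeps: Line 3 wins 1 of 3 groups, Line East wins 2. Line East wins overall but not every group — no Simpson reversal.

No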